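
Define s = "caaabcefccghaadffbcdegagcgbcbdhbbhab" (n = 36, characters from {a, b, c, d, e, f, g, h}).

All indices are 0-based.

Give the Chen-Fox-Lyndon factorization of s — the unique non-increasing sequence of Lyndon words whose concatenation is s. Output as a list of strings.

["c", "aaabcefccghaadffbcdegagcgbcbdhbbhab"]

emit factor 1: 'c' (i=0, period=1)
emit factor 2: 'aaabcefccghaadffbcdegagcgbcbdhbbhab' (i=1, period=35)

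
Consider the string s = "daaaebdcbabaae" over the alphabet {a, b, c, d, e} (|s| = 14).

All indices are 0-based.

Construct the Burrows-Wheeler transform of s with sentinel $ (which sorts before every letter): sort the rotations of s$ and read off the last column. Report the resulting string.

rank  rotation         last
    0  $daaaebdcbabaae  e
    1  aaaebdcbabaae$d  d
    2  aae$daaaebdcbab  b
    3  aaebdcbabaae$da  a
    4  abaae$daaaebdcb  b
    5  ae$daaaebdcbaba  a
    6  aebdcbabaae$daa  a
    7  baae$daaaebdcba  a
    8  babaae$daaaebdc  c
    9  bdcbabaae$daaae  e
   10  cbabaae$daaaebd  d
   11  daaaebdcbabaae$  $
   12  dcbabaae$daaaeb  b
   13  e$daaaebdcbabaa  a
   14  ebdcbabaae$daaa  a

edbabaaaced$baa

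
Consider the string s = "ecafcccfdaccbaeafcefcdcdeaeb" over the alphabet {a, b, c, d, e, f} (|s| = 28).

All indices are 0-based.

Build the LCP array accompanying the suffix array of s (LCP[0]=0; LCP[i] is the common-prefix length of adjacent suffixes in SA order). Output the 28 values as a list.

[0, 1, 2, 1, 3, 0, 1, 0, 1, 1, 2, 2, 1, 2, 1, 1, 0, 1, 1, 0, 2, 1, 1, 1, 0, 2, 2, 1]

rank→(start, suffix):
  0 → (9, 'accbaeafcefcdcdeaeb')
  1 → (13, 'aeafcefcdcdeaeb')
  2 → (25, 'aeb')
  3 → (2, 'afcccfdaccbaeafcefcdcdeaeb')
  4 → (15, 'afcefcdcdeaeb')
  5 → (27, 'b')
  6 → (12, 'baeafcefcdcdeaeb')
  7 → (1, 'cafcccfdaccbaeafcefcdcdeaeb')
  8 → (11, 'cbaeafcefcdcdeaeb')
  9 → (10, 'ccbaeafcefcdcdeaeb')
  10 → (4, 'cccfdaccbaeafcefcdcdeaeb')
  11 → (5, 'ccfdaccbaeafcefcdcdeaeb')
  12 → (20, 'cdcdeaeb')
  13 → (22, 'cdeaeb')
  14 → (17, 'cefcdcdeaeb')
  15 → (6, 'cfdaccbaeafcefcdcdeaeb')
  16 → (8, 'daccbaeafcefcdcdeaeb')
  17 → (21, 'dcdeaeb')
  18 → (23, 'deaeb')
  19 → (24, 'eaeb')
  20 → (14, 'eafcefcdcdeaeb')
  21 → (26, 'eb')
  22 → (0, 'ecafcccfdaccbaeafcefcdcdeaeb')
  23 → (18, 'efcdcdeaeb')
  24 → (3, 'fcccfdaccbaeafcefcdcdeaeb')
  25 → (19, 'fcdcdeaeb')
  26 → (16, 'fcefcdcdeaeb')
  27 → (7, 'fdaccbaeafcefcdcdeaeb')

SA = [9, 13, 25, 2, 15, 27, 12, 1, 11, 10, 4, 5, 20, 22, 17, 6, 8, 21, 23, 24, 14, 26, 0, 18, 3, 19, 16, 7]
i: (SA[i-1],SA[i]) lcp shared
  1: (9,13) 1 'a'
  2: (13,25) 2 'ae'
  3: (25,2) 1 'a'
  4: (2,15) 3 'afc'
  5: (15,27) 0 ''
  6: (27,12) 1 'b'
  7: (12,1) 0 ''
  8: (1,11) 1 'c'
  9: (11,10) 1 'c'
  10: (10,4) 2 'cc'
  11: (4,5) 2 'cc'
  12: (5,20) 1 'c'
  13: (20,22) 2 'cd'
  14: (22,17) 1 'c'
  15: (17,6) 1 'c'
  16: (6,8) 0 ''
  17: (8,21) 1 'd'
  18: (21,23) 1 'd'
  19: (23,24) 0 ''
  20: (24,14) 2 'ea'
  21: (14,26) 1 'e'
  22: (26,0) 1 'e'
  23: (0,18) 1 'e'
  24: (18,3) 0 ''
  25: (3,19) 2 'fc'
  26: (19,16) 2 'fc'
  27: (16,7) 1 'f'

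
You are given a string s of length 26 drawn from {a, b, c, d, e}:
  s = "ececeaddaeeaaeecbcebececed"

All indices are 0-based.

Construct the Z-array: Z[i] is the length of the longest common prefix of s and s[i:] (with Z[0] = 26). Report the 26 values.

Z[0]=26
i=1: outside box; Z[1]=0
i=2: outside box; Z[2]=3 grow→box=[2,5)
i=3: min(r-i=2, Z[1]=0)=0; Z[3]=0
i=4: min(r-i=1, Z[2]=3)=1; Z[4]=1
i=5: outside box; Z[5]=0
i=6: outside box; Z[6]=0
i=7: outside box; Z[7]=0
i=8: outside box; Z[8]=0
i=9: outside box; Z[9]=1 grow→box=[9,10)
i=10: outside box; Z[10]=1 grow→box=[10,11)
i=11: outside box; Z[11]=0
i=12: outside box; Z[12]=0
i=13: outside box; Z[13]=1 grow→box=[13,14)
i=14: outside box; Z[14]=2 grow→box=[14,16)
i=15: min(r-i=1, Z[1]=0)=0; Z[15]=0
i=16: outside box; Z[16]=0
i=17: outside box; Z[17]=0
i=18: outside box; Z[18]=1 grow→box=[18,19)
i=19: outside box; Z[19]=0
i=20: outside box; Z[20]=5 grow→box=[20,25)
i=21: min(r-i=4, Z[1]=0)=0; Z[21]=0
i=22: min(r-i=3, Z[2]=3)=3; Z[22]=3
i=23: min(r-i=2, Z[3]=0)=0; Z[23]=0
i=24: min(r-i=1, Z[4]=1)=1; Z[24]=1
i=25: outside box; Z[25]=0

[26, 0, 3, 0, 1, 0, 0, 0, 0, 1, 1, 0, 0, 1, 2, 0, 0, 0, 1, 0, 5, 0, 3, 0, 1, 0]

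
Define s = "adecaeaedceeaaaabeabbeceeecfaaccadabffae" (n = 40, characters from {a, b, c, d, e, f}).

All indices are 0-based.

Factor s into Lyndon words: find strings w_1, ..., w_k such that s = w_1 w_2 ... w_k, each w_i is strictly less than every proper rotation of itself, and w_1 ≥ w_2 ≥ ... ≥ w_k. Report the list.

["adecaeaedcee", "aaaabeabbeceeecfaaccadabffae"]

emit factor 1: 'adecaeaedcee' (i=0, period=12)
emit factor 2: 'aaaabeabbeceeecfaaccadabffae' (i=12, period=28)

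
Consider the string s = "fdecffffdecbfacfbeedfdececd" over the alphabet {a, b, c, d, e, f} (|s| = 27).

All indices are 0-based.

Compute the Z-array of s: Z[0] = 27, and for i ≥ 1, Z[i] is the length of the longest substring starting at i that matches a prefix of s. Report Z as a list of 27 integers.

[27, 0, 0, 0, 1, 1, 1, 4, 0, 0, 0, 0, 1, 0, 0, 1, 0, 0, 0, 0, 4, 0, 0, 0, 0, 0, 0]

Z[0]=27
i=1: fresh scan; Z[1]=0
i=2: fresh scan; Z[2]=0
i=3: fresh scan; Z[3]=0
i=4: fresh scan; Z[4]=1 extend→box=[4,5)
i=5: fresh scan; Z[5]=1 extend→box=[5,6)
i=6: fresh scan; Z[6]=1 extend→box=[6,7)
i=7: fresh scan; Z[7]=4 extend→box=[7,11)
i=8: min(r-i=3, Z[1]=0)=0; Z[8]=0
i=9: min(r-i=2, Z[2]=0)=0; Z[9]=0
i=10: min(r-i=1, Z[3]=0)=0; Z[10]=0
i=11: fresh scan; Z[11]=0
i=12: fresh scan; Z[12]=1 extend→box=[12,13)
i=13: fresh scan; Z[13]=0
i=14: fresh scan; Z[14]=0
i=15: fresh scan; Z[15]=1 extend→box=[15,16)
i=16: fresh scan; Z[16]=0
i=17: fresh scan; Z[17]=0
i=18: fresh scan; Z[18]=0
i=19: fresh scan; Z[19]=0
i=20: fresh scan; Z[20]=4 extend→box=[20,24)
i=21: min(r-i=3, Z[1]=0)=0; Z[21]=0
i=22: min(r-i=2, Z[2]=0)=0; Z[22]=0
i=23: min(r-i=1, Z[3]=0)=0; Z[23]=0
i=24: fresh scan; Z[24]=0
i=25: fresh scan; Z[25]=0
i=26: fresh scan; Z[26]=0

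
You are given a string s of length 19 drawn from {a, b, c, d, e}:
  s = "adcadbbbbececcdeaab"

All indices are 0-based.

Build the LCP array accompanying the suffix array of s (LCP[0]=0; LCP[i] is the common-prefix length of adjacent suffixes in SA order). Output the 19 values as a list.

[0, 1, 1, 2, 0, 1, 3, 2, 1, 0, 1, 1, 1, 0, 1, 1, 0, 1, 2]

rank | idx | suffix
   0 |  16 | aab
   1 |  17 | ab
   2 |   3 | adbbbbececcdeaab
   3 |   0 | adcadbbbbececcdeaab
   4 |  18 | b
   5 |   5 | bbbbececcdeaab
   6 |   6 | bbbececcdeaab
   7 |   7 | bbececcdeaab
   8 |   8 | bececcdeaab
   9 |   2 | cadbbbbececcdeaab
  10 |  12 | ccdeaab
  11 |  13 | cdeaab
  12 |  10 | ceccdeaab
  13 |   4 | dbbbbececcdeaab
  14 |   1 | dcadbbbbececcdeaab
  15 |  14 | deaab
  16 |  15 | eaab
  17 |  11 | eccdeaab
  18 |   9 | ececcdeaab

SA = [16, 17, 3, 0, 18, 5, 6, 7, 8, 2, 12, 13, 10, 4, 1, 14, 15, 11, 9]
[i] adj suffixes → lcp
  [1] 16/17 → 1 ('a')
  [2] 17/3 → 1 ('a')
  [3] 3/0 → 2 ('ad')
  [4] 0/18 → 0 ('')
  [5] 18/5 → 1 ('b')
  [6] 5/6 → 3 ('bbb')
  [7] 6/7 → 2 ('bb')
  [8] 7/8 → 1 ('b')
  [9] 8/2 → 0 ('')
  [10] 2/12 → 1 ('c')
  [11] 12/13 → 1 ('c')
  [12] 13/10 → 1 ('c')
  [13] 10/4 → 0 ('')
  [14] 4/1 → 1 ('d')
  [15] 1/14 → 1 ('d')
  [16] 14/15 → 0 ('')
  [17] 15/11 → 1 ('e')
  [18] 11/9 → 2 ('ec')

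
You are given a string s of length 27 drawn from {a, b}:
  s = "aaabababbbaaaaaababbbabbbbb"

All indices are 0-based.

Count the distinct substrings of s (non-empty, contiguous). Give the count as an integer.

291

rank | idx | suffix
   0 |  10 | aaaaaababbbabbbbb
   1 |  11 | aaaaababbbabbbbb
   2 |  12 | aaaababbbabbbbb
   3 |   0 | aaabababbbaaaaaababbbabbbbb
   4 |  13 | aaababbbabbbbb
   5 |   1 | aabababbbaaaaaababbbabbbbb
   6 |  14 | aababbbabbbbb
   7 |   2 | abababbbaaaaaababbbabbbbb
   8 |   4 | ababbbaaaaaababbbabbbbb
   9 |  15 | ababbbabbbbb
  10 |   6 | abbbaaaaaababbbabbbbb
  11 |  17 | abbbabbbbb
  12 |  21 | abbbbb
  13 |  26 | b
  14 |   9 | baaaaaababbbabbbbb
  15 |   3 | bababbbaaaaaababbbabbbbb
  16 |   5 | babbbaaaaaababbbabbbbb
  17 |  16 | babbbabbbbb
  18 |  20 | babbbbb
  19 |  25 | bb
  20 |   8 | bbaaaaaababbbabbbbb
  21 |  19 | bbabbbbb
  22 |  24 | bbb
  23 |   7 | bbbaaaaaababbbabbbbb
  24 |  18 | bbbabbbbb
  25 |  23 | bbbb
  26 |  22 | bbbbb

SA = [10, 11, 12, 0, 13, 1, 14, 2, 4, 15, 6, 17, 21, 26, 9, 3, 5, 16, 20, 25, 8, 19, 24, 7, 18, 23, 22]
[i] adj suffixes → lcp
  [1] 10/11 → 5 ('aaaaa')
  [2] 11/12 → 4 ('aaaa')
  [3] 12/0 → 3 ('aaa')
  [4] 0/13 → 6 ('aaabab')
  [5] 13/1 → 2 ('aa')
  [6] 1/14 → 5 ('aabab')
  [7] 14/2 → 1 ('a')
  [8] 2/4 → 4 ('abab')
  [9] 4/15 → 7 ('ababbba')
  [10] 15/6 → 2 ('ab')
  [11] 6/17 → 5 ('abbba')
  [12] 17/21 → 4 ('abbb')
  [13] 21/26 → 0 ('')
  [14] 26/9 → 1 ('b')
  [15] 9/3 → 2 ('ba')
  [16] 3/5 → 3 ('bab')
  [17] 5/16 → 6 ('babbba')
  [18] 16/20 → 5 ('babbb')
  [19] 20/25 → 1 ('b')
  [20] 25/8 → 2 ('bb')
  [21] 8/19 → 3 ('bba')
  [22] 19/24 → 2 ('bb')
  [23] 24/7 → 3 ('bbb')
  [24] 7/18 → 4 ('bbba')
  [25] 18/23 → 3 ('bbb')
  [26] 23/22 → 4 ('bbbb')

n(n+1)/2 = 27·28/2 = 378
Σ LCP = 0 + 5 + 4 + 3 + 6 + 2 + 5 + 1 + 4 + 7 + 2 + 5 + 4 + 0 + 1 + 2 + 3 + 6 + 5 + 1 + 2 + 3 + 2 + 3 + 4 + 3 + 4 = 87
distinct = 378 − 87 = 291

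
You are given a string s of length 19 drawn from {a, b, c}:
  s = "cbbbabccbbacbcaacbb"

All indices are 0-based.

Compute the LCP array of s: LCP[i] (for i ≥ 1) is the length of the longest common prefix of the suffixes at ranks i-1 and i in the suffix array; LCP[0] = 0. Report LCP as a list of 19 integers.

[0, 1, 1, 3, 0, 1, 2, 1, 2, 3, 2, 1, 2, 0, 1, 3, 3, 2, 1]

rank | idx | suffix
   0 |  14 | aacbb
   1 |   4 | abccbbacbcaacbb
   2 |  15 | acbb
   3 |  10 | acbcaacbb
   4 |  18 | b
   5 |   3 | babccbbacbcaacbb
   6 |   9 | bacbcaacbb
   7 |  17 | bb
   8 |   2 | bbabccbbacbcaacbb
   9 |   8 | bbacbcaacbb
  10 |   1 | bbbabccbbacbcaacbb
  11 |  12 | bcaacbb
  12 |   5 | bccbbacbcaacbb
  13 |  13 | caacbb
  14 |  16 | cbb
  15 |   7 | cbbacbcaacbb
  16 |   0 | cbbbabccbbacbcaacbb
  17 |  11 | cbcaacbb
  18 |   6 | ccbbacbcaacbb

SA = [14, 4, 15, 10, 18, 3, 9, 17, 2, 8, 1, 12, 5, 13, 16, 7, 0, 11, 6]
[i] adj suffixes → lcp
  [1] 14/4 → 1 ('a')
  [2] 4/15 → 1 ('a')
  [3] 15/10 → 3 ('acb')
  [4] 10/18 → 0 ('')
  [5] 18/3 → 1 ('b')
  [6] 3/9 → 2 ('ba')
  [7] 9/17 → 1 ('b')
  [8] 17/2 → 2 ('bb')
  [9] 2/8 → 3 ('bba')
  [10] 8/1 → 2 ('bb')
  [11] 1/12 → 1 ('b')
  [12] 12/5 → 2 ('bc')
  [13] 5/13 → 0 ('')
  [14] 13/16 → 1 ('c')
  [15] 16/7 → 3 ('cbb')
  [16] 7/0 → 3 ('cbb')
  [17] 0/11 → 2 ('cb')
  [18] 11/6 → 1 ('c')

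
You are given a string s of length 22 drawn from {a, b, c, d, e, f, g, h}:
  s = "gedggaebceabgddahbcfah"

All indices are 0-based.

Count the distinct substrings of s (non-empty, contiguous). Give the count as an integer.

rank→(start, suffix):
  0 → (10, 'abgddahbcfah')
  1 → (5, 'aebceabgddahbcfah')
  2 → (20, 'ah')
  3 → (15, 'ahbcfah')
  4 → (7, 'bceabgddahbcfah')
  5 → (17, 'bcfah')
  6 → (11, 'bgddahbcfah')
  7 → (8, 'ceabgddahbcfah')
  8 → (18, 'cfah')
  9 → (14, 'dahbcfah')
  10 → (13, 'ddahbcfah')
  11 → (2, 'dggaebceabgddahbcfah')
  12 → (9, 'eabgddahbcfah')
  13 → (6, 'ebceabgddahbcfah')
  14 → (1, 'edggaebceabgddahbcfah')
  15 → (19, 'fah')
  16 → (4, 'gaebceabgddahbcfah')
  17 → (12, 'gddahbcfah')
  18 → (0, 'gedggaebceabgddahbcfah')
  19 → (3, 'ggaebceabgddahbcfah')
  20 → (21, 'h')
  21 → (16, 'hbcfah')

SA = [10, 5, 20, 15, 7, 17, 11, 8, 18, 14, 13, 2, 9, 6, 1, 19, 4, 12, 0, 3, 21, 16]
i: (SA[i-1],SA[i]) lcp shared
  1: (10,5) 1 'a'
  2: (5,20) 1 'a'
  3: (20,15) 2 'ah'
  4: (15,7) 0 ''
  5: (7,17) 2 'bc'
  6: (17,11) 1 'b'
  7: (11,8) 0 ''
  8: (8,18) 1 'c'
  9: (18,14) 0 ''
  10: (14,13) 1 'd'
  11: (13,2) 1 'd'
  12: (2,9) 0 ''
  13: (9,6) 1 'e'
  14: (6,1) 1 'e'
  15: (1,19) 0 ''
  16: (19,4) 0 ''
  17: (4,12) 1 'g'
  18: (12,0) 1 'g'
  19: (0,3) 1 'g'
  20: (3,21) 0 ''
  21: (21,16) 1 'h'

n(n+1)/2 = 22·23/2 = 253
Σ LCP = 0 + 1 + 1 + 2 + 0 + 2 + 1 + 0 + 1 + 0 + 1 + 1 + 0 + 1 + 1 + 0 + 0 + 1 + 1 + 1 + 0 + 1 = 16
distinct = 253 − 16 = 237

237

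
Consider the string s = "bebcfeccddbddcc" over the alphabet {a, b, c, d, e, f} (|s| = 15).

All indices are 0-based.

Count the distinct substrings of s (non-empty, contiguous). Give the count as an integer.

108

rank | idx | suffix
   0 |   2 | bcfeccddbddcc
   1 |  10 | bddcc
   2 |   0 | bebcfeccddbddcc
   3 |  14 | c
   4 |  13 | cc
   5 |   6 | ccddbddcc
   6 |   7 | cddbddcc
   7 |   3 | cfeccddbddcc
   8 |   9 | dbddcc
   9 |  12 | dcc
  10 |   8 | ddbddcc
  11 |  11 | ddcc
  12 |   1 | ebcfeccddbddcc
  13 |   5 | eccddbddcc
  14 |   4 | feccddbddcc

SA = [2, 10, 0, 14, 13, 6, 7, 3, 9, 12, 8, 11, 1, 5, 4]
[i] adj suffixes → lcp
  [1] 2/10 → 1 ('b')
  [2] 10/0 → 1 ('b')
  [3] 0/14 → 0 ('')
  [4] 14/13 → 1 ('c')
  [5] 13/6 → 2 ('cc')
  [6] 6/7 → 1 ('c')
  [7] 7/3 → 1 ('c')
  [8] 3/9 → 0 ('')
  [9] 9/12 → 1 ('d')
  [10] 12/8 → 1 ('d')
  [11] 8/11 → 2 ('dd')
  [12] 11/1 → 0 ('')
  [13] 1/5 → 1 ('e')
  [14] 5/4 → 0 ('')

n(n+1)/2 = 15·16/2 = 120
Σ LCP = 0 + 1 + 1 + 0 + 1 + 2 + 1 + 1 + 0 + 1 + 1 + 2 + 0 + 1 + 0 = 12
distinct = 120 − 12 = 108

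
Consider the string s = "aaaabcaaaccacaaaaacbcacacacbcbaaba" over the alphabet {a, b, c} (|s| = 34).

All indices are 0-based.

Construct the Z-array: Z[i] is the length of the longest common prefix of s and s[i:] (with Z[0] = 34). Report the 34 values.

[34, 3, 2, 1, 0, 0, 3, 2, 1, 0, 0, 1, 0, 4, 4, 3, 2, 1, 0, 0, 0, 1, 0, 1, 0, 1, 0, 0, 0, 0, 2, 1, 0, 1]

Z[0]=34
i=1: outside box; Z[1]=3 scan→box=[1,4)
i=2: min(r-i=2, Z[1]=3)=2; Z[2]=2
i=3: min(r-i=1, Z[2]=2)=1; Z[3]=1
i=4: outside box; Z[4]=0
i=5: outside box; Z[5]=0
i=6: outside box; Z[6]=3 scan→box=[6,9)
i=7: min(r-i=2, Z[1]=3)=2; Z[7]=2
i=8: min(r-i=1, Z[2]=2)=1; Z[8]=1
i=9: outside box; Z[9]=0
i=10: outside box; Z[10]=0
i=11: outside box; Z[11]=1 scan→box=[11,12)
i=12: outside box; Z[12]=0
i=13: outside box; Z[13]=4 scan→box=[13,17)
i=14: min(r-i=3, Z[1]=3)=3; Z[14]=4 scan→box=[14,18)
i=15: min(r-i=3, Z[1]=3)=3; Z[15]=3
i=16: min(r-i=2, Z[2]=2)=2; Z[16]=2
i=17: min(r-i=1, Z[3]=1)=1; Z[17]=1
i=18: outside box; Z[18]=0
i=19: outside box; Z[19]=0
i=20: outside box; Z[20]=0
i=21: outside box; Z[21]=1 scan→box=[21,22)
i=22: outside box; Z[22]=0
i=23: outside box; Z[23]=1 scan→box=[23,24)
i=24: outside box; Z[24]=0
i=25: outside box; Z[25]=1 scan→box=[25,26)
i=26: outside box; Z[26]=0
i=27: outside box; Z[27]=0
i=28: outside box; Z[28]=0
i=29: outside box; Z[29]=0
i=30: outside box; Z[30]=2 scan→box=[30,32)
i=31: min(r-i=1, Z[1]=3)=1; Z[31]=1
i=32: outside box; Z[32]=0
i=33: outside box; Z[33]=1 scan→box=[33,34)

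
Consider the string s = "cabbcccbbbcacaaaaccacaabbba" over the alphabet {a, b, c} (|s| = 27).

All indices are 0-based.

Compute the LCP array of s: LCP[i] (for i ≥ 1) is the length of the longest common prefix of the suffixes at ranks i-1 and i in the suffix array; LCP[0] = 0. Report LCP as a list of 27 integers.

[0, 1, 3, 2, 2, 1, 3, 1, 4, 2, 0, 1, 2, 3, 2, 3, 1, 2, 0, 3, 2, 2, 5, 1, 1, 2, 2]

rank | idx | suffix
   0 |  26 | a
   1 |  13 | aaaaccacaabbba
   2 |  14 | aaaccacaabbba
   3 |  21 | aabbba
   4 |  15 | aaccacaabbba
   5 |  22 | abbba
   6 |   1 | abbcccbbbcacaaaaccacaabbba
   7 |  11 | acaaaaccacaabbba
   8 |  19 | acaabbba
   9 |  16 | accacaabbba
  10 |  25 | ba
  11 |  24 | bba
  12 |  23 | bbba
  13 |   7 | bbbcacaaaaccacaabbba
  14 |   8 | bbcacaaaaccacaabbba
  15 |   2 | bbcccbbbcacaaaaccacaabbba
  16 |   9 | bcacaaaaccacaabbba
  17 |   3 | bcccbbbcacaaaaccacaabbba
  18 |  12 | caaaaccacaabbba
  19 |  20 | caabbba
  20 |   0 | cabbcccbbbcacaaaaccacaabbba
  21 |  10 | cacaaaaccacaabbba
  22 |  18 | cacaabbba
  23 |   6 | cbbbcacaaaaccacaabbba
  24 |  17 | ccacaabbba
  25 |   5 | ccbbbcacaaaaccacaabbba
  26 |   4 | cccbbbcacaaaaccacaabbba

SA = [26, 13, 14, 21, 15, 22, 1, 11, 19, 16, 25, 24, 23, 7, 8, 2, 9, 3, 12, 20, 0, 10, 18, 6, 17, 5, 4]
[i] adj suffixes → lcp
  [1] 26/13 → 1 ('a')
  [2] 13/14 → 3 ('aaa')
  [3] 14/21 → 2 ('aa')
  [4] 21/15 → 2 ('aa')
  [5] 15/22 → 1 ('a')
  [6] 22/1 → 3 ('abb')
  [7] 1/11 → 1 ('a')
  [8] 11/19 → 4 ('acaa')
  [9] 19/16 → 2 ('ac')
  [10] 16/25 → 0 ('')
  [11] 25/24 → 1 ('b')
  [12] 24/23 → 2 ('bb')
  [13] 23/7 → 3 ('bbb')
  [14] 7/8 → 2 ('bb')
  [15] 8/2 → 3 ('bbc')
  [16] 2/9 → 1 ('b')
  [17] 9/3 → 2 ('bc')
  [18] 3/12 → 0 ('')
  [19] 12/20 → 3 ('caa')
  [20] 20/0 → 2 ('ca')
  [21] 0/10 → 2 ('ca')
  [22] 10/18 → 5 ('cacaa')
  [23] 18/6 → 1 ('c')
  [24] 6/17 → 1 ('c')
  [25] 17/5 → 2 ('cc')
  [26] 5/4 → 2 ('cc')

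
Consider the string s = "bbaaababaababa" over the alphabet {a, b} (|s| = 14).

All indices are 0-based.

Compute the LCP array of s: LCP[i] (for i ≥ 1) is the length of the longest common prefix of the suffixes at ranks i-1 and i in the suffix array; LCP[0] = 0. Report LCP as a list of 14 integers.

rank | idx | suffix
   0 |  13 | a
   1 |   2 | aaababaababa
   2 |   8 | aababa
   3 |   3 | aababaababa
   4 |  11 | aba
   5 |   6 | abaababa
   6 |   9 | ababa
   7 |   4 | ababaababa
   8 |  12 | ba
   9 |   1 | baaababaababa
  10 |   7 | baababa
  11 |  10 | baba
  12 |   5 | babaababa
  13 |   0 | bbaaababaababa

SA = [13, 2, 8, 3, 11, 6, 9, 4, 12, 1, 7, 10, 5, 0]
i: (SA[i-1],SA[i]) lcp shared
  1: (13,2) 1 'a'
  2: (2,8) 2 'aa'
  3: (8,3) 6 'aababa'
  4: (3,11) 1 'a'
  5: (11,6) 3 'aba'
  6: (6,9) 3 'aba'
  7: (9,4) 5 'ababa'
  8: (4,12) 0 ''
  9: (12,1) 2 'ba'
  10: (1,7) 3 'baa'
  11: (7,10) 2 'ba'
  12: (10,5) 4 'baba'
  13: (5,0) 1 'b'

[0, 1, 2, 6, 1, 3, 3, 5, 0, 2, 3, 2, 4, 1]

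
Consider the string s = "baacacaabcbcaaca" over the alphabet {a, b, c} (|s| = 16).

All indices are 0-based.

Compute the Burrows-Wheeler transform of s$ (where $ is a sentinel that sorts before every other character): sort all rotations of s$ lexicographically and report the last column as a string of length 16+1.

acccbaaca$caaabab

rank  rotation           last
    0  $baacacaabcbcaaca  a
    1  a$baacacaabcbcaac  c
    2  aabcbcaaca$baacac  c
    3  aaca$baacacaabcbc  c
    4  aacacaabcbcaaca$b  b
    5  abcbcaaca$baacaca  a
    6  aca$baacacaabcbca  a
    7  acaabcbcaaca$baac  c
    8  acacaabcbcaaca$ba  a
    9  baacacaabcbcaaca$  $
   10  bcaaca$baacacaabc  c
   11  bcbcaaca$baacacaa  a
   12  ca$baacacaabcbcaa  a
   13  caabcbcaaca$baaca  a
   14  caaca$baacacaabcb  b
   15  cacaabcbcaaca$baa  a
   16  cbcaaca$baacacaab  b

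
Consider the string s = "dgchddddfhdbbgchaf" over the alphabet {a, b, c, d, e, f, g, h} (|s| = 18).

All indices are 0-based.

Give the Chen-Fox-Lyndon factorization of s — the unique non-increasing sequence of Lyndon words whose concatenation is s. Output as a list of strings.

emit factor 1: 'dg' (i=0, period=2)
emit factor 2: 'chddddfhd' (i=2, period=9)
emit factor 3: 'bbgch' (i=11, period=5)
emit factor 4: 'af' (i=16, period=2)

["dg", "chddddfhd", "bbgch", "af"]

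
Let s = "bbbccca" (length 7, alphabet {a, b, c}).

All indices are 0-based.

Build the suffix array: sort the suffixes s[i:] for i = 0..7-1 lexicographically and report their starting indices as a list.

[6, 0, 1, 2, 5, 4, 3]

rank→(start, suffix):
  0 → (6, 'a')
  1 → (0, 'bbbccca')
  2 → (1, 'bbccca')
  3 → (2, 'bccca')
  4 → (5, 'ca')
  5 → (4, 'cca')
  6 → (3, 'ccca')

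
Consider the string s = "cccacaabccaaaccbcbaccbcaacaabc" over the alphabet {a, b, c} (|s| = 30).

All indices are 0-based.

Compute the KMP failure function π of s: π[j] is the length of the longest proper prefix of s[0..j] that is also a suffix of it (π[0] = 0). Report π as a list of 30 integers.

π[0] = 0
j=1 s[j]='c': π[1]=1 (border 'c')
j=2 s[j]='c': π[2]=2 (border 'cc')
j=3 s[j]='a': k: 2→1→0; π[3]=0 (border '')
j=4 s[j]='c': π[4]=1 (border 'c')
j=5 s[j]='a': k: 1→0; π[5]=0 (border '')
j=6 s[j]='a': π[6]=0 (border '')
j=7 s[j]='b': π[7]=0 (border '')
j=8 s[j]='c': π[8]=1 (border 'c')
j=9 s[j]='c': π[9]=2 (border 'cc')
j=10 s[j]='a': k: 2→1→0; π[10]=0 (border '')
j=11 s[j]='a': π[11]=0 (border '')
j=12 s[j]='a': π[12]=0 (border '')
j=13 s[j]='c': π[13]=1 (border 'c')
j=14 s[j]='c': π[14]=2 (border 'cc')
j=15 s[j]='b': k: 2→1→0; π[15]=0 (border '')
j=16 s[j]='c': π[16]=1 (border 'c')
j=17 s[j]='b': k: 1→0; π[17]=0 (border '')
j=18 s[j]='a': π[18]=0 (border '')
j=19 s[j]='c': π[19]=1 (border 'c')
j=20 s[j]='c': π[20]=2 (border 'cc')
j=21 s[j]='b': k: 2→1→0; π[21]=0 (border '')
j=22 s[j]='c': π[22]=1 (border 'c')
j=23 s[j]='a': k: 1→0; π[23]=0 (border '')
j=24 s[j]='a': π[24]=0 (border '')
j=25 s[j]='c': π[25]=1 (border 'c')
j=26 s[j]='a': k: 1→0; π[26]=0 (border '')
j=27 s[j]='a': π[27]=0 (border '')
j=28 s[j]='b': π[28]=0 (border '')
j=29 s[j]='c': π[29]=1 (border 'c')

[0, 1, 2, 0, 1, 0, 0, 0, 1, 2, 0, 0, 0, 1, 2, 0, 1, 0, 0, 1, 2, 0, 1, 0, 0, 1, 0, 0, 0, 1]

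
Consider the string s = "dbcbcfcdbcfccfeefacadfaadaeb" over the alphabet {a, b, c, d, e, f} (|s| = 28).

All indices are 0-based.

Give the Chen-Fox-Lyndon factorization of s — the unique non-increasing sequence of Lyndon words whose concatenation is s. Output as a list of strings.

["d", "bcbcfcdbcfccfeef", "acadf", "aadaeb"]

emit factor 1: 'd' (i=0, period=1)
emit factor 2: 'bcbcfcdbcfccfeef' (i=1, period=16)
emit factor 3: 'acadf' (i=17, period=5)
emit factor 4: 'aadaeb' (i=22, period=6)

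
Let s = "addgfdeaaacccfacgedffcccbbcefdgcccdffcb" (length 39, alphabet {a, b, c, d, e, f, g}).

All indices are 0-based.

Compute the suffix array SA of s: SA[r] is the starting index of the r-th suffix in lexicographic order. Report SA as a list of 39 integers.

rank→(start, suffix):
  0 → (7, 'aaacccfacgedffcccbbcefdgcccdffcb')
  1 → (8, 'aacccfacgedffcccbbcefdgcccdffcb')
  2 → (9, 'acccfacgedffcccbbcefdgcccdffcb')
  3 → (14, 'acgedffcccbbcefdgcccdffcb')
  4 → (0, 'addgfdeaaacccfacgedffcccbbcefdgcccdffcb')
  5 → (38, 'b')
  6 → (24, 'bbcefdgcccdffcb')
  7 → (25, 'bcefdgcccdffcb')
  8 → (37, 'cb')
  9 → (23, 'cbbcefdgcccdffcb')
  10 → (22, 'ccbbcefdgcccdffcb')
  11 → (21, 'cccbbcefdgcccdffcb')
  12 → (31, 'cccdffcb')
  13 → (10, 'cccfacgedffcccbbcefdgcccdffcb')
  14 → (32, 'ccdffcb')
  15 → (11, 'ccfacgedffcccbbcefdgcccdffcb')
  16 → (33, 'cdffcb')
  17 → (26, 'cefdgcccdffcb')
  18 → (12, 'cfacgedffcccbbcefdgcccdffcb')
  19 → (15, 'cgedffcccbbcefdgcccdffcb')
  20 → (1, 'ddgfdeaaacccfacgedffcccbbcefdgcccdffcb')
  21 → (5, 'deaaacccfacgedffcccbbcefdgcccdffcb')
  22 → (34, 'dffcb')
  23 → (18, 'dffcccbbcefdgcccdffcb')
  24 → (29, 'dgcccdffcb')
  25 → (2, 'dgfdeaaacccfacgedffcccbbcefdgcccdffcb')
  26 → (6, 'eaaacccfacgedffcccbbcefdgcccdffcb')
  27 → (17, 'edffcccbbcefdgcccdffcb')
  28 → (27, 'efdgcccdffcb')
  29 → (13, 'facgedffcccbbcefdgcccdffcb')
  30 → (36, 'fcb')
  31 → (20, 'fcccbbcefdgcccdffcb')
  32 → (4, 'fdeaaacccfacgedffcccbbcefdgcccdffcb')
  33 → (28, 'fdgcccdffcb')
  34 → (35, 'ffcb')
  35 → (19, 'ffcccbbcefdgcccdffcb')
  36 → (30, 'gcccdffcb')
  37 → (16, 'gedffcccbbcefdgcccdffcb')
  38 → (3, 'gfdeaaacccfacgedffcccbbcefdgcccdffcb')

[7, 8, 9, 14, 0, 38, 24, 25, 37, 23, 22, 21, 31, 10, 32, 11, 33, 26, 12, 15, 1, 5, 34, 18, 29, 2, 6, 17, 27, 13, 36, 20, 4, 28, 35, 19, 30, 16, 3]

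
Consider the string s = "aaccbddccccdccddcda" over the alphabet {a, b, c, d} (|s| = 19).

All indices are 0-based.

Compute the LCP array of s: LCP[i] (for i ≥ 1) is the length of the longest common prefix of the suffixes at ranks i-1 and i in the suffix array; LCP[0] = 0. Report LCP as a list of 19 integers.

sorted suffixes:
  #0 SA[0]=18  'a'
  #1 SA[1]=0  'aaccbddccccdccddcda'
  #2 SA[2]=1  'accbddccccdccddcda'
  #3 SA[3]=4  'bddccccdccddcda'
  #4 SA[4]=3  'cbddccccdccddcda'
  #5 SA[5]=2  'ccbddccccdccddcda'
  #6 SA[6]=7  'ccccdccddcda'
  #7 SA[7]=8  'cccdccddcda'
  #8 SA[8]=9  'ccdccddcda'
  #9 SA[9]=12  'ccddcda'
  #10 SA[10]=16  'cda'
  #11 SA[11]=10  'cdccddcda'
  #12 SA[12]=13  'cddcda'
  #13 SA[13]=17  'da'
  #14 SA[14]=6  'dccccdccddcda'
  #15 SA[15]=11  'dccddcda'
  #16 SA[16]=15  'dcda'
  #17 SA[17]=5  'ddccccdccddcda'
  #18 SA[18]=14  'ddcda'

SA = [18, 0, 1, 4, 3, 2, 7, 8, 9, 12, 16, 10, 13, 17, 6, 11, 15, 5, 14]
rank  pair      lcp
   1  s[18:],s[0:]  1  'a'
   2  s[0:],s[1:]  1  'a'
   3  s[1:],s[4:]  0  ''
   4  s[4:],s[3:]  0  ''
   5  s[3:],s[2:]  1  'c'
   6  s[2:],s[7:]  2  'cc'
   7  s[7:],s[8:]  3  'ccc'
   8  s[8:],s[9:]  2  'cc'
   9  s[9:],s[12:]  3  'ccd'
  10  s[12:],s[16:]  1  'c'
  11  s[16:],s[10:]  2  'cd'
  12  s[10:],s[13:]  2  'cd'
  13  s[13:],s[17:]  0  ''
  14  s[17:],s[6:]  1  'd'
  15  s[6:],s[11:]  3  'dcc'
  16  s[11:],s[15:]  2  'dc'
  17  s[15:],s[5:]  1  'd'
  18  s[5:],s[14:]  3  'ddc'

[0, 1, 1, 0, 0, 1, 2, 3, 2, 3, 1, 2, 2, 0, 1, 3, 2, 1, 3]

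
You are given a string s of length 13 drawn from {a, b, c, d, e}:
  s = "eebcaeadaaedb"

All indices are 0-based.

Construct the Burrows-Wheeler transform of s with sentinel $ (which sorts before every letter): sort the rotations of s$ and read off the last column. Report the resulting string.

bdecadebaeaea$

rank  rotation        last
    0  $eebcaeadaaedb  b
    1  aaedb$eebcaead  d
    2  adaaedb$eebcae  e
    3  aeadaaedb$eebc  c
    4  aedb$eebcaeada  a
    5  b$eebcaeadaaed  d
    6  bcaeadaaedb$ee  e
    7  caeadaaedb$eeb  b
    8  daaedb$eebcaea  a
    9  db$eebcaeadaae  e
   10  eadaaedb$eebca  a
   11  ebcaeadaaedb$e  e
   12  edb$eebcaeadaa  a
   13  eebcaeadaaedb$  $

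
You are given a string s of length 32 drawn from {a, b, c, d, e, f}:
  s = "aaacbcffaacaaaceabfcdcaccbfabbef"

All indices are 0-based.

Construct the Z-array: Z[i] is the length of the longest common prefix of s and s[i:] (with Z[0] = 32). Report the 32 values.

[32, 2, 1, 0, 0, 0, 0, 0, 2, 1, 0, 4, 2, 1, 0, 0, 1, 0, 0, 0, 0, 0, 1, 0, 0, 0, 0, 1, 0, 0, 0, 0]

Z[0]=32
i=1: i≥r, start 0; Z[1]=2 extend→box=[1,3)
i=2: min(r-i=1, Z[1]=2)=1; Z[2]=1
i=3: i≥r, start 0; Z[3]=0
i=4: i≥r, start 0; Z[4]=0
i=5: i≥r, start 0; Z[5]=0
i=6: i≥r, start 0; Z[6]=0
i=7: i≥r, start 0; Z[7]=0
i=8: i≥r, start 0; Z[8]=2 extend→box=[8,10)
i=9: min(r-i=1, Z[1]=2)=1; Z[9]=1
i=10: i≥r, start 0; Z[10]=0
i=11: i≥r, start 0; Z[11]=4 extend→box=[11,15)
i=12: min(r-i=3, Z[1]=2)=2; Z[12]=2
i=13: min(r-i=2, Z[2]=1)=1; Z[13]=1
i=14: min(r-i=1, Z[3]=0)=0; Z[14]=0
i=15: i≥r, start 0; Z[15]=0
i=16: i≥r, start 0; Z[16]=1 extend→box=[16,17)
i=17: i≥r, start 0; Z[17]=0
i=18: i≥r, start 0; Z[18]=0
i=19: i≥r, start 0; Z[19]=0
i=20: i≥r, start 0; Z[20]=0
i=21: i≥r, start 0; Z[21]=0
i=22: i≥r, start 0; Z[22]=1 extend→box=[22,23)
i=23: i≥r, start 0; Z[23]=0
i=24: i≥r, start 0; Z[24]=0
i=25: i≥r, start 0; Z[25]=0
i=26: i≥r, start 0; Z[26]=0
i=27: i≥r, start 0; Z[27]=1 extend→box=[27,28)
i=28: i≥r, start 0; Z[28]=0
i=29: i≥r, start 0; Z[29]=0
i=30: i≥r, start 0; Z[30]=0
i=31: i≥r, start 0; Z[31]=0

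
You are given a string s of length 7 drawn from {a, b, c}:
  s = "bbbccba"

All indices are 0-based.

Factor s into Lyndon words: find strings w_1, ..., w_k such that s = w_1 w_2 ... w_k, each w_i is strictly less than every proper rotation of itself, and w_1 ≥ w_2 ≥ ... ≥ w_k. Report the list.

emit factor 1: 'bbbcc' (i=0, period=5)
emit factor 2: 'b' (i=5, period=1)
emit factor 3: 'a' (i=6, period=1)

["bbbcc", "b", "a"]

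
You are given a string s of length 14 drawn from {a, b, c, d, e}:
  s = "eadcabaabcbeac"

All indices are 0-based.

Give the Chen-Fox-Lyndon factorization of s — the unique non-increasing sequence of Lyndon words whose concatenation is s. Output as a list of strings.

emit factor 1: 'e' (i=0, period=1)
emit factor 2: 'adc' (i=1, period=3)
emit factor 3: 'ab' (i=4, period=2)
emit factor 4: 'aabcbeac' (i=6, period=8)

["e", "adc", "ab", "aabcbeac"]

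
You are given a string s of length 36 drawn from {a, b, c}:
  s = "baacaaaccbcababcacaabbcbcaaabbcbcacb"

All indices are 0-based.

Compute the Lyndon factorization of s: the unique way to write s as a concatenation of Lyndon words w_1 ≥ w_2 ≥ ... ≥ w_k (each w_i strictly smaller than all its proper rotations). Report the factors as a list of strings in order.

["b", "aac", "aaaccbcababcacaabbcbc", "aaabbcbcacb"]

emit factor 1: 'b' (i=0, period=1)
emit factor 2: 'aac' (i=1, period=3)
emit factor 3: 'aaaccbcababcacaabbcbc' (i=4, period=21)
emit factor 4: 'aaabbcbcacb' (i=25, period=11)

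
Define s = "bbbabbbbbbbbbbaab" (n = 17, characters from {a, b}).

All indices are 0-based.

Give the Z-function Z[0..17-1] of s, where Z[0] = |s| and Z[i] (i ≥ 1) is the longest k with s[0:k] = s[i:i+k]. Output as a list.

[17, 2, 1, 0, 3, 3, 3, 3, 3, 3, 3, 4, 2, 1, 0, 0, 1]

Z[0]=17
i=1: outside box; Z[1]=2 scan→box=[1,3)
i=2: min(r-i=1, Z[1]=2)=1; Z[2]=1
i=3: outside box; Z[3]=0
i=4: outside box; Z[4]=3 scan→box=[4,7)
i=5: min(r-i=2, Z[1]=2)=2; Z[5]=3 scan→box=[5,8)
i=6: min(r-i=2, Z[1]=2)=2; Z[6]=3 scan→box=[6,9)
i=7: min(r-i=2, Z[1]=2)=2; Z[7]=3 scan→box=[7,10)
i=8: min(r-i=2, Z[1]=2)=2; Z[8]=3 scan→box=[8,11)
i=9: min(r-i=2, Z[1]=2)=2; Z[9]=3 scan→box=[9,12)
i=10: min(r-i=2, Z[1]=2)=2; Z[10]=3 scan→box=[10,13)
i=11: min(r-i=2, Z[1]=2)=2; Z[11]=4 scan→box=[11,15)
i=12: min(r-i=3, Z[1]=2)=2; Z[12]=2
i=13: min(r-i=2, Z[2]=1)=1; Z[13]=1
i=14: min(r-i=1, Z[3]=0)=0; Z[14]=0
i=15: outside box; Z[15]=0
i=16: outside box; Z[16]=1 scan→box=[16,17)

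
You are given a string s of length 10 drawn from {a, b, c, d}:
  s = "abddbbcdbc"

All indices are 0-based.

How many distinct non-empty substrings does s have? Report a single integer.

sorted suffixes:
  #0 SA[0]=0  'abddbbcdbc'
  #1 SA[1]=4  'bbcdbc'
  #2 SA[2]=8  'bc'
  #3 SA[3]=5  'bcdbc'
  #4 SA[4]=1  'bddbbcdbc'
  #5 SA[5]=9  'c'
  #6 SA[6]=6  'cdbc'
  #7 SA[7]=3  'dbbcdbc'
  #8 SA[8]=7  'dbc'
  #9 SA[9]=2  'ddbbcdbc'

SA = [0, 4, 8, 5, 1, 9, 6, 3, 7, 2]
i: (SA[i-1],SA[i]) lcp shared
  1: (0,4) 0 ''
  2: (4,8) 1 'b'
  3: (8,5) 2 'bc'
  4: (5,1) 1 'b'
  5: (1,9) 0 ''
  6: (9,6) 1 'c'
  7: (6,3) 0 ''
  8: (3,7) 2 'db'
  9: (7,2) 1 'd'

n(n+1)/2 = 10·11/2 = 55
Σ LCP = 0 + 0 + 1 + 2 + 1 + 0 + 1 + 0 + 2 + 1 = 8
distinct = 55 − 8 = 47

47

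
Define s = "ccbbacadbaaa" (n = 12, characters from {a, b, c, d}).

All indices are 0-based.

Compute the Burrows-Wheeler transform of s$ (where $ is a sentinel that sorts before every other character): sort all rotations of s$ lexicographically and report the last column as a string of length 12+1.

aaabbcdbcac$a

rank  rotation       last
    0  $ccbbacadbaaa  a
    1  a$ccbbacadbaa  a
    2  aa$ccbbacadba  a
    3  aaa$ccbbacadb  b
    4  acadbaaa$ccbb  b
    5  adbaaa$ccbbac  c
    6  baaa$ccbbacad  d
    7  bacadbaaa$ccb  b
    8  bbacadbaaa$cc  c
    9  cadbaaa$ccbba  a
   10  cbbacadbaaa$c  c
   11  ccbbacadbaaa$  $
   12  dbaaa$ccbbaca  a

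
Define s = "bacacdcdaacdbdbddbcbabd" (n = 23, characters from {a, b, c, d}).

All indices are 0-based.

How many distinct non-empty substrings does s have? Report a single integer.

246

rank→(start, suffix):
  0 → (8, 'aacdbdbddbcbabd')
  1 → (20, 'abd')
  2 → (1, 'acacdcdaacdbdbddbcbabd')
  3 → (9, 'acdbdbddbcbabd')
  4 → (3, 'acdcdaacdbdbddbcbabd')
  5 → (19, 'babd')
  6 → (0, 'bacacdcdaacdbdbddbcbabd')
  7 → (17, 'bcbabd')
  8 → (21, 'bd')
  9 → (12, 'bdbddbcbabd')
  10 → (14, 'bddbcbabd')
  11 → (2, 'cacdcdaacdbdbddbcbabd')
  12 → (18, 'cbabd')
  13 → (6, 'cdaacdbdbddbcbabd')
  14 → (10, 'cdbdbddbcbabd')
  15 → (4, 'cdcdaacdbdbddbcbabd')
  16 → (22, 'd')
  17 → (7, 'daacdbdbddbcbabd')
  18 → (16, 'dbcbabd')
  19 → (11, 'dbdbddbcbabd')
  20 → (13, 'dbddbcbabd')
  21 → (5, 'dcdaacdbdbddbcbabd')
  22 → (15, 'ddbcbabd')

SA = [8, 20, 1, 9, 3, 19, 0, 17, 21, 12, 14, 2, 18, 6, 10, 4, 22, 7, 16, 11, 13, 5, 15]
rank  pair      lcp
   1  s[8:],s[20:]  1  'a'
   2  s[20:],s[1:]  1  'a'
   3  s[1:],s[9:]  2  'ac'
   4  s[9:],s[3:]  3  'acd'
   5  s[3:],s[19:]  0  ''
   6  s[19:],s[0:]  2  'ba'
   7  s[0:],s[17:]  1  'b'
   8  s[17:],s[21:]  1  'b'
   9  s[21:],s[12:]  2  'bd'
  10  s[12:],s[14:]  2  'bd'
  11  s[14:],s[2:]  0  ''
  12  s[2:],s[18:]  1  'c'
  13  s[18:],s[6:]  1  'c'
  14  s[6:],s[10:]  2  'cd'
  15  s[10:],s[4:]  2  'cd'
  16  s[4:],s[22:]  0  ''
  17  s[22:],s[7:]  1  'd'
  18  s[7:],s[16:]  1  'd'
  19  s[16:],s[11:]  2  'db'
  20  s[11:],s[13:]  3  'dbd'
  21  s[13:],s[5:]  1  'd'
  22  s[5:],s[15:]  1  'd'

n(n+1)/2 = 23·24/2 = 276
Σ LCP = 0 + 1 + 1 + 2 + 3 + 0 + 2 + 1 + 1 + 2 + 2 + 0 + 1 + 1 + 2 + 2 + 0 + 1 + 1 + 2 + 3 + 1 + 1 = 30
distinct = 276 − 30 = 246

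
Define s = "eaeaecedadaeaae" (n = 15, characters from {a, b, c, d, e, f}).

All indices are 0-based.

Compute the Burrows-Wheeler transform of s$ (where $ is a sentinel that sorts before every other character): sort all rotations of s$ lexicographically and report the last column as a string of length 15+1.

eedadeeeeaaa$aac

rank  rotation          last
    0  $eaeaecedadaeaae  e
    1  aae$eaeaecedadae  e
    2  adaeaae$eaeaeced  d
    3  ae$eaeaecedadaea  a
    4  aeaae$eaeaecedad  d
    5  aeaecedadaeaae$e  e
    6  aecedadaeaae$eae  e
    7  cedadaeaae$eaeae  e
    8  dadaeaae$eaeaece  e
    9  daeaae$eaeaeceda  a
   10  e$eaeaecedadaeaa  a
   11  eaae$eaeaecedada  a
   12  eaeaecedadaeaae$  $
   13  eaecedadaeaae$ea  a
   14  ecedadaeaae$eaea  a
   15  edadaeaae$eaeaec  c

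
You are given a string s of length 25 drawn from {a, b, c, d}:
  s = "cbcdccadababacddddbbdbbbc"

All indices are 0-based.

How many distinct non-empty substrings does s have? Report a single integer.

rank | idx | suffix
   0 |   8 | ababacddddbbdbbbc
   1 |  10 | abacddddbbdbbbc
   2 |  12 | acddddbbdbbbc
   3 |   6 | adababacddddbbdbbbc
   4 |   9 | babacddddbbdbbbc
   5 |  11 | bacddddbbdbbbc
   6 |  21 | bbbc
   7 |  22 | bbc
   8 |  18 | bbdbbbc
   9 |  23 | bc
  10 |   1 | bcdccadababacddddbbdbbbc
  11 |  19 | bdbbbc
  12 |  24 | c
  13 |   5 | cadababacddddbbdbbbc
  14 |   0 | cbcdccadababacddddbbdbbbc
  15 |   4 | ccadababacddddbbdbbbc
  16 |   2 | cdccadababacddddbbdbbbc
  17 |  13 | cddddbbdbbbc
  18 |   7 | dababacddddbbdbbbc
  19 |  20 | dbbbc
  20 |  17 | dbbdbbbc
  21 |   3 | dccadababacddddbbdbbbc
  22 |  16 | ddbbdbbbc
  23 |  15 | dddbbdbbbc
  24 |  14 | ddddbbdbbbc

SA = [8, 10, 12, 6, 9, 11, 21, 22, 18, 23, 1, 19, 24, 5, 0, 4, 2, 13, 7, 20, 17, 3, 16, 15, 14]
[i] adj suffixes → lcp
  [1] 8/10 → 3 ('aba')
  [2] 10/12 → 1 ('a')
  [3] 12/6 → 1 ('a')
  [4] 6/9 → 0 ('')
  [5] 9/11 → 2 ('ba')
  [6] 11/21 → 1 ('b')
  [7] 21/22 → 2 ('bb')
  [8] 22/18 → 2 ('bb')
  [9] 18/23 → 1 ('b')
  [10] 23/1 → 2 ('bc')
  [11] 1/19 → 1 ('b')
  [12] 19/24 → 0 ('')
  [13] 24/5 → 1 ('c')
  [14] 5/0 → 1 ('c')
  [15] 0/4 → 1 ('c')
  [16] 4/2 → 1 ('c')
  [17] 2/13 → 2 ('cd')
  [18] 13/7 → 0 ('')
  [19] 7/20 → 1 ('d')
  [20] 20/17 → 3 ('dbb')
  [21] 17/3 → 1 ('d')
  [22] 3/16 → 1 ('d')
  [23] 16/15 → 2 ('dd')
  [24] 15/14 → 3 ('ddd')

n(n+1)/2 = 25·26/2 = 325
Σ LCP = 0 + 3 + 1 + 1 + 0 + 2 + 1 + 2 + 2 + 1 + 2 + 1 + 0 + 1 + 1 + 1 + 1 + 2 + 0 + 1 + 3 + 1 + 1 + 2 + 3 = 33
distinct = 325 − 33 = 292

292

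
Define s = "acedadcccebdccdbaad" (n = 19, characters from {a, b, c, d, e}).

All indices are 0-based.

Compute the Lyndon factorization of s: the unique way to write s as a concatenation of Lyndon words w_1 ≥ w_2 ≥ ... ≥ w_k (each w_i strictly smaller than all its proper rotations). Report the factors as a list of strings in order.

["acedadcccebdccdb", "aad"]

emit factor 1: 'acedadcccebdccdb' (i=0, period=16)
emit factor 2: 'aad' (i=16, period=3)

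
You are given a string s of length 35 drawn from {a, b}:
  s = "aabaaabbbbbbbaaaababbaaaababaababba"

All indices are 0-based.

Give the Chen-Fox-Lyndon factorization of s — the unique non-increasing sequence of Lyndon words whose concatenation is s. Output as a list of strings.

["aab", "aaabbbbbbb", "aaaababb", "aaaababaababb", "a"]

emit factor 1: 'aab' (i=0, period=3)
emit factor 2: 'aaabbbbbbb' (i=3, period=10)
emit factor 3: 'aaaababb' (i=13, period=8)
emit factor 4: 'aaaababaababb' (i=21, period=13)
emit factor 5: 'a' (i=34, period=1)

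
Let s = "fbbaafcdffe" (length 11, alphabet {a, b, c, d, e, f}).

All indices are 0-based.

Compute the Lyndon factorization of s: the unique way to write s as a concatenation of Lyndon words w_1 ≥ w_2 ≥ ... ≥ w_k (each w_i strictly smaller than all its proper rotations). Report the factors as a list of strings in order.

emit factor 1: 'f' (i=0, period=1)
emit factor 2: 'b' (i=1, period=1)
emit factor 3: 'b' (i=2, period=1)
emit factor 4: 'aafcdffe' (i=3, period=8)

["f", "b", "b", "aafcdffe"]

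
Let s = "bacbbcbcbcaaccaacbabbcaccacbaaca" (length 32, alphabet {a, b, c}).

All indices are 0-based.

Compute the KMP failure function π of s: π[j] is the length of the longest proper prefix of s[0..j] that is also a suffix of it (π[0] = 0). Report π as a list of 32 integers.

π[0] = 0
j=1 s[j]='a': π[1]=0 (border '')
j=2 s[j]='c': π[2]=0 (border '')
j=3 s[j]='b': π[3]=1 (border 'b')
j=4 s[j]='b': k: 1→0; π[4]=1 (border 'b')
j=5 s[j]='c': k: 1→0; π[5]=0 (border '')
j=6 s[j]='b': π[6]=1 (border 'b')
j=7 s[j]='c': k: 1→0; π[7]=0 (border '')
j=8 s[j]='b': π[8]=1 (border 'b')
j=9 s[j]='c': k: 1→0; π[9]=0 (border '')
j=10 s[j]='a': π[10]=0 (border '')
j=11 s[j]='a': π[11]=0 (border '')
j=12 s[j]='c': π[12]=0 (border '')
j=13 s[j]='c': π[13]=0 (border '')
j=14 s[j]='a': π[14]=0 (border '')
j=15 s[j]='a': π[15]=0 (border '')
j=16 s[j]='c': π[16]=0 (border '')
j=17 s[j]='b': π[17]=1 (border 'b')
j=18 s[j]='a': π[18]=2 (border 'ba')
j=19 s[j]='b': k: 2→0; π[19]=1 (border 'b')
j=20 s[j]='b': k: 1→0; π[20]=1 (border 'b')
j=21 s[j]='c': k: 1→0; π[21]=0 (border '')
j=22 s[j]='a': π[22]=0 (border '')
j=23 s[j]='c': π[23]=0 (border '')
j=24 s[j]='c': π[24]=0 (border '')
j=25 s[j]='a': π[25]=0 (border '')
j=26 s[j]='c': π[26]=0 (border '')
j=27 s[j]='b': π[27]=1 (border 'b')
j=28 s[j]='a': π[28]=2 (border 'ba')
j=29 s[j]='a': k: 2→0; π[29]=0 (border '')
j=30 s[j]='c': π[30]=0 (border '')
j=31 s[j]='a': π[31]=0 (border '')

[0, 0, 0, 1, 1, 0, 1, 0, 1, 0, 0, 0, 0, 0, 0, 0, 0, 1, 2, 1, 1, 0, 0, 0, 0, 0, 0, 1, 2, 0, 0, 0]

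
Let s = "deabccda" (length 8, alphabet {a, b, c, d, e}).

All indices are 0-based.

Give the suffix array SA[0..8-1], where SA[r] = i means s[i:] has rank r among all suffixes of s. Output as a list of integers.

rank | idx | suffix
   0 |   7 | a
   1 |   2 | abccda
   2 |   3 | bccda
   3 |   4 | ccda
   4 |   5 | cda
   5 |   6 | da
   6 |   0 | deabccda
   7 |   1 | eabccda

[7, 2, 3, 4, 5, 6, 0, 1]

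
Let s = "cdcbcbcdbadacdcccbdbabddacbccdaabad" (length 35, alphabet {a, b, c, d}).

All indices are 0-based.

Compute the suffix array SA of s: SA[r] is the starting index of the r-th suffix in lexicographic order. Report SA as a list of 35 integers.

[30, 31, 20, 24, 11, 33, 9, 19, 32, 8, 3, 26, 5, 17, 21, 2, 25, 4, 16, 15, 14, 27, 28, 6, 0, 12, 34, 29, 23, 10, 18, 7, 1, 13, 22]

sorted suffixes:
  #0 SA[0]=30  'aabad'
  #1 SA[1]=31  'abad'
  #2 SA[2]=20  'abddacbccdaabad'
  #3 SA[3]=24  'acbccdaabad'
  #4 SA[4]=11  'acdcccbdbabddacbccdaabad'
  #5 SA[5]=33  'ad'
  #6 SA[6]=9  'adacdcccbdbabddacbccdaabad'
  #7 SA[7]=19  'babddacbccdaabad'
  #8 SA[8]=32  'bad'
  #9 SA[9]=8  'badacdcccbdbabddacbccdaabad'
  #10 SA[10]=3  'bcbcdbadacdcccbdbabddacbccdaabad'
  #11 SA[11]=26  'bccdaabad'
  #12 SA[12]=5  'bcdbadacdcccbdbabddacbccdaabad'
  #13 SA[13]=17  'bdbabddacbccdaabad'
  #14 SA[14]=21  'bddacbccdaabad'
  #15 SA[15]=2  'cbcbcdbadacdcccbdbabddacbccdaabad'
  #16 SA[16]=25  'cbccdaabad'
  #17 SA[17]=4  'cbcdbadacdcccbdbabddacbccdaabad'
  #18 SA[18]=16  'cbdbabddacbccdaabad'
  #19 SA[19]=15  'ccbdbabddacbccdaabad'
  #20 SA[20]=14  'cccbdbabddacbccdaabad'
  #21 SA[21]=27  'ccdaabad'
  #22 SA[22]=28  'cdaabad'
  #23 SA[23]=6  'cdbadacdcccbdbabddacbccdaabad'
  #24 SA[24]=0  'cdcbcbcdbadacdcccbdbabddacbccdaabad'
  #25 SA[25]=12  'cdcccbdbabddacbccdaabad'
  #26 SA[26]=34  'd'
  #27 SA[27]=29  'daabad'
  #28 SA[28]=23  'dacbccdaabad'
  #29 SA[29]=10  'dacdcccbdbabddacbccdaabad'
  #30 SA[30]=18  'dbabddacbccdaabad'
  #31 SA[31]=7  'dbadacdcccbdbabddacbccdaabad'
  #32 SA[32]=1  'dcbcbcdbadacdcccbdbabddacbccdaabad'
  #33 SA[33]=13  'dcccbdbabddacbccdaabad'
  #34 SA[34]=22  'ddacbccdaabad'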